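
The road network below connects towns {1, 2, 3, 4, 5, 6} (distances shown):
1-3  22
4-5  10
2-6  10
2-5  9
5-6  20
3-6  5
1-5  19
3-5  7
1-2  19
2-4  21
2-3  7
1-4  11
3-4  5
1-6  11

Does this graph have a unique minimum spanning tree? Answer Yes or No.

No

Kruskal: consider edges lightest-first.
3-4 (5): add — endpoints in different components.
3-6 (5): add — endpoints in different components.
2-3 (7): add — endpoints in different components.
3-5 (7): add — endpoints in different components.
2-5 (9): skip — 2 and 5 already connected.
2-6 (10): skip — 2 and 6 already connected.
4-5 (10): skip — 4 and 5 already connected.
1-4 (11): add — endpoints in different components.
Non-tree edge 1-6 has weight 11, equal to the heaviest edge on its tree cycle — swapping gives another MST of the same weight. Not unique.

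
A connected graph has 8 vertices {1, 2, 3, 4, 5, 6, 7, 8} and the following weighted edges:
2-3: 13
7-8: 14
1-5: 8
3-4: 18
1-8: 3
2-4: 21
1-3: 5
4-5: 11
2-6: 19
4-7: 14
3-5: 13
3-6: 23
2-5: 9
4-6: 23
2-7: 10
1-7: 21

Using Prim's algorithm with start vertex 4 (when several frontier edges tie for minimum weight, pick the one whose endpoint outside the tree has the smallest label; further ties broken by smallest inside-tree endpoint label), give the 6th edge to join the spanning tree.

Grow the tree from 4 using Prim:
Step 1: cheapest edge leaving the tree is 4-5 (11); add 5.
Step 2: cheapest edge leaving the tree is 1-5 (8); add 1.
Step 3: cheapest edge leaving the tree is 1-8 (3); add 8.
Step 4: cheapest edge leaving the tree is 1-3 (5); add 3.
Step 5: cheapest edge leaving the tree is 2-5 (9); add 2.
Step 6: cheapest edge leaving the tree is 2-7 (10); add 7.
Step 7: cheapest edge leaving the tree is 2-6 (19); add 6.
The 6th edge added is 2-7.

2-7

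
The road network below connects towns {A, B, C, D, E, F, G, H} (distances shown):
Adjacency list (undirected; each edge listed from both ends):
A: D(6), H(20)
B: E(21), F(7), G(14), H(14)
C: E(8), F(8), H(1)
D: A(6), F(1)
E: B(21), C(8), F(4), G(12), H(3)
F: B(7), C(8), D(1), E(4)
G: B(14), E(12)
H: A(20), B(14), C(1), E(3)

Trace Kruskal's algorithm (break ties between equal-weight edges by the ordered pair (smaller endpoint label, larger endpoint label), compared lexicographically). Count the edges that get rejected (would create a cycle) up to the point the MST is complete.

2

Sort edges by weight, then run Kruskal:
C-H (1): add — endpoints in different components.
D-F (1): add — endpoints in different components.
E-H (3): add — endpoints in different components.
E-F (4): add — endpoints in different components.
A-D (6): add — endpoints in different components.
B-F (7): add — endpoints in different components.
C-E (8): skip — C and E already connected.
C-F (8): skip — C and F already connected.
E-G (12): add — endpoints in different components.
Edges rejected before the tree was complete: 2.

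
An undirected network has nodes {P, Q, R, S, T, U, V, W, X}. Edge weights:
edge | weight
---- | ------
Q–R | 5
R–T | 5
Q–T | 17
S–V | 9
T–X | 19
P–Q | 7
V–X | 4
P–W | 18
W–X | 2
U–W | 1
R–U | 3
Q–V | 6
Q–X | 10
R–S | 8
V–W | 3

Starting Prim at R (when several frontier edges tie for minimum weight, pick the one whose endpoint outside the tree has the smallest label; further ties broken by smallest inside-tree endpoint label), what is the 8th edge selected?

Prim, starting at R.
Step 1: cheapest edge leaving the tree is R–U (3); add U.
Step 2: cheapest edge leaving the tree is U–W (1); add W.
Step 3: cheapest edge leaving the tree is W–X (2); add X.
Step 4: cheapest edge leaving the tree is V–W (3); add V.
Step 5: cheapest edge leaving the tree is Q–R (5); add Q.
Step 6: cheapest edge leaving the tree is R–T (5); add T.
Step 7: cheapest edge leaving the tree is P–Q (7); add P.
Step 8: cheapest edge leaving the tree is R–S (8); add S.
The 8th edge added is R–S.

R-S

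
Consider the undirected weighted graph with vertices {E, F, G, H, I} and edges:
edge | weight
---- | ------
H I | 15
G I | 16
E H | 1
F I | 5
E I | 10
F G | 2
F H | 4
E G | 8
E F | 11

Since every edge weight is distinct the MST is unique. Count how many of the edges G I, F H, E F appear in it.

1

Sort edges by weight, then run Kruskal:
E H (1): add. Components now {E,H} {F} {G} {I}
F G (2): add. Components now {E,H} {F,G} {I}
F H (4): add. Components now {E,F,G,H} {I}
F I (5): add. Components now {E,F,G,H,I}
MST edge set: {E H, F G, F H, F I}.
Of the listed edges, {F H} are in the MST → 1.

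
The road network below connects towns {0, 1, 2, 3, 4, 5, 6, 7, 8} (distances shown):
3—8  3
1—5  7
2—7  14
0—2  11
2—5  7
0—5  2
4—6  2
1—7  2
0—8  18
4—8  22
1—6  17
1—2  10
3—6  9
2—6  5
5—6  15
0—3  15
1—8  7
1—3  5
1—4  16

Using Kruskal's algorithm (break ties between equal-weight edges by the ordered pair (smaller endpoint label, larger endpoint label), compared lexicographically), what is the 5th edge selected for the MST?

1-3

Kruskal: consider edges lightest-first.
0—5 (2): add — endpoints in different components.
1—7 (2): add — endpoints in different components.
4—6 (2): add — endpoints in different components.
3—8 (3): add — endpoints in different components.
1—3 (5): add — endpoints in different components.
2—6 (5): add — endpoints in different components.
1—5 (7): add — endpoints in different components.
1—8 (7): skip — 1 and 8 already connected.
2—5 (7): add — endpoints in different components.
The 5th edge added is 1—3.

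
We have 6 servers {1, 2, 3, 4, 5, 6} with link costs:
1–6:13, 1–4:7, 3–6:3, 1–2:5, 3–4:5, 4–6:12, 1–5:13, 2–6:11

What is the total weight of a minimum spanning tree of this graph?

33

Prim's algorithm from 1:
Step 1: cheapest edge leaving the tree is 1–2 (5); add 2.
Step 2: cheapest edge leaving the tree is 1–4 (7); add 4.
Step 3: cheapest edge leaving the tree is 3–4 (5); add 3.
Step 4: cheapest edge leaving the tree is 3–6 (3); add 6.
Step 5: cheapest edge leaving the tree is 1–5 (13); add 5.
MST edges: 1–2, 1–4, 3–4, 3–6, 1–5; total weight 5+7+5+3+13 = 33.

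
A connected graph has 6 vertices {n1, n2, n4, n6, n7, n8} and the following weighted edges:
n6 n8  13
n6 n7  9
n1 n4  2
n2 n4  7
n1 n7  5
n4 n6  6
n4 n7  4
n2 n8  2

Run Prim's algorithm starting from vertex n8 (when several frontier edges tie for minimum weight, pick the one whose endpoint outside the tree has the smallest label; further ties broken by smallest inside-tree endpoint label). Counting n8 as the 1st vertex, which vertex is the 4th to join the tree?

n1

Prim, starting at n8.
Step 1: cheapest edge leaving the tree is n2 n8 (2); add n2.
Step 2: cheapest edge leaving the tree is n2 n4 (7); add n4.
Step 3: cheapest edge leaving the tree is n1 n4 (2); add n1.
Step 4: cheapest edge leaving the tree is n4 n7 (4); add n7.
Step 5: cheapest edge leaving the tree is n4 n6 (6); add n6.
Vertex order: n8, n2, n4, n1, n7, n6. The 4th vertex is n1.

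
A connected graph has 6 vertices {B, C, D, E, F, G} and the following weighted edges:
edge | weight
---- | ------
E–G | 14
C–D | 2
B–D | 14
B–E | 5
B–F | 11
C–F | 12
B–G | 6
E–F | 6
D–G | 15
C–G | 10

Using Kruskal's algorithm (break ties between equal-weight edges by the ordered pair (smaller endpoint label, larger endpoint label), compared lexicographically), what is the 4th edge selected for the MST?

E-F

Kruskal's algorithm — process edges by increasing weight (ties by edge label):
C–D (2): add — endpoints in different components.
B–E (5): add — endpoints in different components.
B–G (6): add — endpoints in different components.
E–F (6): add — endpoints in different components.
C–G (10): add — endpoints in different components.
The 4th edge added is E–F.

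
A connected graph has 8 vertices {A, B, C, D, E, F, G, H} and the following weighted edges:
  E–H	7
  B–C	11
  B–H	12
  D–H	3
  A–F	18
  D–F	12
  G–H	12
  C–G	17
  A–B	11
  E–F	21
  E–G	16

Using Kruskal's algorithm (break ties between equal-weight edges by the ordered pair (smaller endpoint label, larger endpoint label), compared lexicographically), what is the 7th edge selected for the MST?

G-H

Kruskal: consider edges lightest-first.
D–H (3): add — endpoints in different components.
E–H (7): add — endpoints in different components.
A–B (11): add — endpoints in different components.
B–C (11): add — endpoints in different components.
B–H (12): add — endpoints in different components.
D–F (12): add — endpoints in different components.
G–H (12): add — endpoints in different components.
The 7th edge added is G–H.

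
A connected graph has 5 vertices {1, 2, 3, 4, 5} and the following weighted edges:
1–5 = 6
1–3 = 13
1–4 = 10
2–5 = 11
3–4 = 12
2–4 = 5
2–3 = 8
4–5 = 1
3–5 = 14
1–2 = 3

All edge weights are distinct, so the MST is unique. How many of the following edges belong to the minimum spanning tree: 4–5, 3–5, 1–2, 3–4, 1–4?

Sort edges by weight, then run Kruskal:
4–5 (1): add — endpoints in different components.
1–2 (3): add — endpoints in different components.
2–4 (5): add — endpoints in different components.
1–5 (6): skip — 1 and 5 already connected.
2–3 (8): add — endpoints in different components.
MST edge set: {4–5, 1–2, 2–4, 2–3}.
Of the listed edges, {4–5, 1–2} are in the MST → 2.

2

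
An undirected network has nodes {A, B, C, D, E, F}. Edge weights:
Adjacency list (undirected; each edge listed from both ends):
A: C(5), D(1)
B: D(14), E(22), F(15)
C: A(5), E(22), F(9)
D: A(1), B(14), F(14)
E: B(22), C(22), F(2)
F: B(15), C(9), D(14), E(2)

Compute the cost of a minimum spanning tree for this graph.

31

Kruskal's algorithm — process edges by increasing weight (ties by edge label):
A–D (1): add — endpoints in different components.
E–F (2): add — endpoints in different components.
A–C (5): add — endpoints in different components.
C–F (9): add — endpoints in different components.
B–D (14): add — endpoints in different components.
MST edges: A–D, E–F, A–C, C–F, B–D; total weight 1+2+5+9+14 = 31.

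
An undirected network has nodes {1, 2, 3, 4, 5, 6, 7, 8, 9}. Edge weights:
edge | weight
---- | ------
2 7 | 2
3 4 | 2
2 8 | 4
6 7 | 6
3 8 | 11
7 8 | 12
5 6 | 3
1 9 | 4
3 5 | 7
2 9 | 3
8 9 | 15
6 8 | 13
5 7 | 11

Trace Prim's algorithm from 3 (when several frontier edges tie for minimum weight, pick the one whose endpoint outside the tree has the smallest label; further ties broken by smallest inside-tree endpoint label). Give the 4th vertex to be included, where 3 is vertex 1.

6

Grow the tree from 3 using Prim:
Step 1: frontier [3 4 2, 3 5 7, 3 8 11] → take 3 4 (2); add 4.
Step 2: frontier [3 5 7, 3 8 11] → take 3 5 (7); add 5.
Step 3: frontier [3 8 11, 5 6 3, 5 7 11] → take 5 6 (3); add 6.
Step 4: frontier [3 8 11, 5 7 11, 6 7 6, 6 8 13] → take 6 7 (6); add 7.
Step 5: frontier [3 8 11, 6 8 13, 2 7 2, 7 8 12] → take 2 7 (2); add 2.
Step 6: frontier [2 9 3, 2 8 4, 3 8 11, 6 8 13, 7 8 12] → take 2 9 (3); add 9.
Step 7: frontier [2 8 4, 3 8 11, 6 8 13, 7 8 12, 1 9 4, 8 9 15] → take 1 9 (4); add 1.
Step 8: frontier [2 8 4, 3 8 11, 6 8 13, 7 8 12, 8 9 15] → take 2 8 (4); add 8.
Vertex order: 3, 4, 5, 6, 7, 2, 9, 1, 8. The 4th vertex is 6.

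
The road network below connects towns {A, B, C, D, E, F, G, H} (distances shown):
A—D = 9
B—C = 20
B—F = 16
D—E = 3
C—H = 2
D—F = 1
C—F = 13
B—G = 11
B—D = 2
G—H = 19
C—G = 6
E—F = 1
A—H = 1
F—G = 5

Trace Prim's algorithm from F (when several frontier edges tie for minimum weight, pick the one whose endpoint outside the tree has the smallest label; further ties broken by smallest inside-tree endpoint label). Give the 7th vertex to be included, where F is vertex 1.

H

Prim, starting at F.
Step 1: cheapest edge leaving the tree is D—F (1); add D.
Step 2: cheapest edge leaving the tree is E—F (1); add E.
Step 3: cheapest edge leaving the tree is B—D (2); add B.
Step 4: cheapest edge leaving the tree is F—G (5); add G.
Step 5: cheapest edge leaving the tree is C—G (6); add C.
Step 6: cheapest edge leaving the tree is C—H (2); add H.
Step 7: cheapest edge leaving the tree is A—H (1); add A.
Vertex order: F, D, E, B, G, C, H, A. The 7th vertex is H.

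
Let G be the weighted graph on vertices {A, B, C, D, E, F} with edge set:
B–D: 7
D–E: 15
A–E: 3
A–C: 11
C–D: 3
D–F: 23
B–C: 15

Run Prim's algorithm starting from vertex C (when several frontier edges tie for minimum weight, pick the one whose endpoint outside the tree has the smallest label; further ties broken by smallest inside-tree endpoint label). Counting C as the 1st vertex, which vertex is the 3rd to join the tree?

Prim, starting at C.
Step 1: cheapest edge leaving the tree is C–D (3); add D.
Step 2: cheapest edge leaving the tree is B–D (7); add B.
Step 3: cheapest edge leaving the tree is A–C (11); add A.
Step 4: cheapest edge leaving the tree is A–E (3); add E.
Step 5: cheapest edge leaving the tree is D–F (23); add F.
Vertex order: C, D, B, A, E, F. The 3rd vertex is B.

B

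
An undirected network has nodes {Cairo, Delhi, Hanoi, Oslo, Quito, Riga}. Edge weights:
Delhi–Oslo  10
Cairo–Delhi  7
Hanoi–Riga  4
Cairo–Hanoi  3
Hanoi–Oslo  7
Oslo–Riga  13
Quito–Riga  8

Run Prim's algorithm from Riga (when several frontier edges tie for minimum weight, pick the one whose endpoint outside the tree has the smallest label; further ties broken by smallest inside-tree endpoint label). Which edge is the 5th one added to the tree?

Prim's algorithm from Riga:
Step 1: frontier [Hanoi–Riga 4, Quito–Riga 8, Oslo–Riga 13] → take Hanoi–Riga (4); add Hanoi.
Step 2: frontier [Cairo–Hanoi 3, Hanoi–Oslo 7, Quito–Riga 8, Oslo–Riga 13] → take Cairo–Hanoi (3); add Cairo.
Step 3: frontier [Cairo–Delhi 7, Hanoi–Oslo 7, Quito–Riga 8, Oslo–Riga 13] → take Cairo–Delhi (7); add Delhi.
Step 4: frontier [Delhi–Oslo 10, Hanoi–Oslo 7, Quito–Riga 8, Oslo–Riga 13] → take Hanoi–Oslo (7); add Oslo.
Step 5: frontier [Quito–Riga 8] → take Quito–Riga (8); add Quito.
The 5th edge added is Quito–Riga.

Quito-Riga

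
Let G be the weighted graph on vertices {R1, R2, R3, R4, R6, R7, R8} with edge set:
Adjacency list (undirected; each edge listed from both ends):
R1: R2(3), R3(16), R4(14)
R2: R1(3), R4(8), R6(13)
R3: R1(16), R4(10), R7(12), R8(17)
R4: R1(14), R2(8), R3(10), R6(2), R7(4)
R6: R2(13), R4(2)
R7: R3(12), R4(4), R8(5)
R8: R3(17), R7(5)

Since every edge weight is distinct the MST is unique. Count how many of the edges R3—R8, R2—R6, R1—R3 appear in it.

Sort edges by weight, then run Kruskal:
R4—R6 (2): add. Components now {R8} {R4,R6} {R1} {R3} {R7} {R2}
R1—R2 (3): add. Components now {R8} {R4,R6} {R1,R2} {R3} {R7}
R4—R7 (4): add. Components now {R8} {R4,R6,R7} {R1,R2} {R3}
R7—R8 (5): add. Components now {R4,R6,R7,R8} {R1,R2} {R3}
R2—R4 (8): add. Components now {R1,R2,R4,R6,R7,R8} {R3}
R3—R4 (10): add. Components now {R1,R2,R3,R4,R6,R7,R8}
MST edge set: {R4—R6, R1—R2, R4—R7, R7—R8, R2—R4, R3—R4}.
Of the listed edges, {} are in the MST → 0.

0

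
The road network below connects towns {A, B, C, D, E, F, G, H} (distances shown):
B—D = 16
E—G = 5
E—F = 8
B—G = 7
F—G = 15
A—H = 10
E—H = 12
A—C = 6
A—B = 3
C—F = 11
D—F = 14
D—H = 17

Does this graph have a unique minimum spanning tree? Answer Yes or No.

Yes

Kruskal's algorithm — process edges by increasing weight (ties by edge label):
A—B (3): add — endpoints in different components.
E—G (5): add — endpoints in different components.
A—C (6): add — endpoints in different components.
B—G (7): add — endpoints in different components.
E—F (8): add — endpoints in different components.
A—H (10): add — endpoints in different components.
C—F (11): skip — C and F already connected.
E—H (12): skip — E and H already connected.
D—F (14): add — endpoints in different components.
Every non-tree edge has weight strictly greater than the heaviest edge on the tree path between its endpoints, so the MST is unique.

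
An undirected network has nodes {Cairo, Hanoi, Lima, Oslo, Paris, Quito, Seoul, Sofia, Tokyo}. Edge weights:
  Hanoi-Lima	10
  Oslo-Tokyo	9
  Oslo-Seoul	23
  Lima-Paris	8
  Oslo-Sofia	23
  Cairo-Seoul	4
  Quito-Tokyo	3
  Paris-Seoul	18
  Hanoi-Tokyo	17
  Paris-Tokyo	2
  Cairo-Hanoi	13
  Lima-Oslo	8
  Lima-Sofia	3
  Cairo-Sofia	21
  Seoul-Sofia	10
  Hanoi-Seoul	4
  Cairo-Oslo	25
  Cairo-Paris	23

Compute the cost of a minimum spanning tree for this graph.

Prim's algorithm from Tokyo:
Step 1: cheapest edge leaving the tree is Paris-Tokyo (2); add Paris.
Step 2: cheapest edge leaving the tree is Quito-Tokyo (3); add Quito.
Step 3: cheapest edge leaving the tree is Lima-Paris (8); add Lima.
Step 4: cheapest edge leaving the tree is Lima-Sofia (3); add Sofia.
Step 5: cheapest edge leaving the tree is Lima-Oslo (8); add Oslo.
Step 6: cheapest edge leaving the tree is Hanoi-Lima (10); add Hanoi.
Step 7: cheapest edge leaving the tree is Hanoi-Seoul (4); add Seoul.
Step 8: cheapest edge leaving the tree is Cairo-Seoul (4); add Cairo.
MST edges: Paris-Tokyo, Quito-Tokyo, Lima-Paris, Lima-Sofia, Lima-Oslo, Hanoi-Lima, Hanoi-Seoul, Cairo-Seoul; total weight 2+3+8+3+8+10+4+4 = 42.

42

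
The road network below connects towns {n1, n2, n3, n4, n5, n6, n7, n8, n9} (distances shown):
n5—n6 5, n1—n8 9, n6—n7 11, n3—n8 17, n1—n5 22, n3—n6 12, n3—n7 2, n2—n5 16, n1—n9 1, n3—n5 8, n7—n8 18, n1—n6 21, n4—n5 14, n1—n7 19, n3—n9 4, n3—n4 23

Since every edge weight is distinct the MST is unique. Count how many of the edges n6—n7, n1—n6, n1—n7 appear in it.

0

Sort edges by weight, then run Kruskal:
n1—n9 (1): add — endpoints in different components.
n3—n7 (2): add — endpoints in different components.
n3—n9 (4): add — endpoints in different components.
n5—n6 (5): add — endpoints in different components.
n3—n5 (8): add — endpoints in different components.
n1—n8 (9): add — endpoints in different components.
n6—n7 (11): skip — n7 and n6 already connected.
n3—n6 (12): skip — n3 and n6 already connected.
n4—n5 (14): add — endpoints in different components.
n2—n5 (16): add — endpoints in different components.
MST edge set: {n1—n9, n3—n7, n3—n9, n5—n6, n3—n5, n1—n8, n4—n5, n2—n5}.
Of the listed edges, {} are in the MST → 0.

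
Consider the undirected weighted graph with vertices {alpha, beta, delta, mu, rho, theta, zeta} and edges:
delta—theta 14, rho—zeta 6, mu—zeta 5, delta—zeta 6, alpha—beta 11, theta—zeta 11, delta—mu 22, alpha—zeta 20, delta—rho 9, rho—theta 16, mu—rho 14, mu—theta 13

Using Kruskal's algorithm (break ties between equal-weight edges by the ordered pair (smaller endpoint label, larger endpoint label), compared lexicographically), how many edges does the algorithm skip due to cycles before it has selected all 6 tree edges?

5

Kruskal's algorithm — process edges by increasing weight (ties by edge label):
mu—zeta (5): add — endpoints in different components.
delta—zeta (6): add — endpoints in different components.
rho—zeta (6): add — endpoints in different components.
delta—rho (9): skip — delta and rho already connected.
alpha—beta (11): add — endpoints in different components.
theta—zeta (11): add — endpoints in different components.
mu—theta (13): skip — theta and mu already connected.
delta—theta (14): skip — delta and theta already connected.
mu—rho (14): skip — mu and rho already connected.
rho—theta (16): skip — theta and rho already connected.
alpha—zeta (20): add — endpoints in different components.
Edges rejected before the tree was complete: 5.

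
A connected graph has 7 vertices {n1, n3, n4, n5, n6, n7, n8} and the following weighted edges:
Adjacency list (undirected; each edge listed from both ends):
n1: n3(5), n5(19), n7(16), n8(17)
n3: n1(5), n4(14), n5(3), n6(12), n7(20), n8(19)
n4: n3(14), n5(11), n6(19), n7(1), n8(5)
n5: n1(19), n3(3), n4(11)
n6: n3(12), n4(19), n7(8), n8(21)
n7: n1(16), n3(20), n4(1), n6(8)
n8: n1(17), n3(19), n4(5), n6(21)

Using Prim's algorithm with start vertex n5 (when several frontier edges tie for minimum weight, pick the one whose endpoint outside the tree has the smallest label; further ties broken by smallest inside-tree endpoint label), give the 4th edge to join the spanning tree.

n4-n7

Prim's algorithm from n5:
Step 1: cheapest edge leaving the tree is n3 n5 (3); add n3.
Step 2: cheapest edge leaving the tree is n1 n3 (5); add n1.
Step 3: cheapest edge leaving the tree is n4 n5 (11); add n4.
Step 4: cheapest edge leaving the tree is n4 n7 (1); add n7.
Step 5: cheapest edge leaving the tree is n4 n8 (5); add n8.
Step 6: cheapest edge leaving the tree is n6 n7 (8); add n6.
The 4th edge added is n4 n7.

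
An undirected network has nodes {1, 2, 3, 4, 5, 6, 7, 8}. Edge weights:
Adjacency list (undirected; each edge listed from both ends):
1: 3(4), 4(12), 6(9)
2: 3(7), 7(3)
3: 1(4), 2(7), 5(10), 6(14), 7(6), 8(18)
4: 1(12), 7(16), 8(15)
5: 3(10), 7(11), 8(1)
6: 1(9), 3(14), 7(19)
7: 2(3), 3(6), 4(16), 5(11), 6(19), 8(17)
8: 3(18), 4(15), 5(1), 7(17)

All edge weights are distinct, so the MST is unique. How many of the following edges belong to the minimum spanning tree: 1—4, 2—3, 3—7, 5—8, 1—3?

Kruskal: consider edges lightest-first.
5—8 (1): add — endpoints in different components.
2—7 (3): add — endpoints in different components.
1—3 (4): add — endpoints in different components.
3—7 (6): add — endpoints in different components.
2—3 (7): skip — 2 and 3 already connected.
1—6 (9): add — endpoints in different components.
3—5 (10): add — endpoints in different components.
5—7 (11): skip — 5 and 7 already connected.
1—4 (12): add — endpoints in different components.
MST edge set: {5—8, 2—7, 1—3, 3—7, 1—6, 3—5, 1—4}.
Of the listed edges, {1—4, 3—7, 5—8, 1—3} are in the MST → 4.

4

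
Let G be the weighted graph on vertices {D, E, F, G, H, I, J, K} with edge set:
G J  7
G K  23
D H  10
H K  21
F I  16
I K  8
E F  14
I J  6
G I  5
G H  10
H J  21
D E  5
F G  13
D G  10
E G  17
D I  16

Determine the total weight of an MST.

57

Prim, starting at F.
Step 1: cheapest edge leaving the tree is F G (13); add G.
Step 2: cheapest edge leaving the tree is G I (5); add I.
Step 3: cheapest edge leaving the tree is I J (6); add J.
Step 4: cheapest edge leaving the tree is I K (8); add K.
Step 5: cheapest edge leaving the tree is D G (10); add D.
Step 6: cheapest edge leaving the tree is D E (5); add E.
Step 7: cheapest edge leaving the tree is D H (10); add H.
MST edges: F G, G I, I J, I K, D G, D E, D H; total weight 13+5+6+8+10+5+10 = 57.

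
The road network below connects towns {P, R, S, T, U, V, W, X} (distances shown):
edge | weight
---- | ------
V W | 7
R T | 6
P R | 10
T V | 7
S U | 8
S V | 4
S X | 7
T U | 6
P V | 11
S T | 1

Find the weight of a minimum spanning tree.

41

Sort edges by weight, then run Kruskal:
S T (1): add — endpoints in different components.
S V (4): add — endpoints in different components.
R T (6): add — endpoints in different components.
T U (6): add — endpoints in different components.
S X (7): add — endpoints in different components.
T V (7): skip — T and V already connected.
V W (7): add — endpoints in different components.
S U (8): skip — S and U already connected.
P R (10): add — endpoints in different components.
MST edges: S T, S V, R T, T U, S X, V W, P R; total weight 1+4+6+6+7+7+10 = 41.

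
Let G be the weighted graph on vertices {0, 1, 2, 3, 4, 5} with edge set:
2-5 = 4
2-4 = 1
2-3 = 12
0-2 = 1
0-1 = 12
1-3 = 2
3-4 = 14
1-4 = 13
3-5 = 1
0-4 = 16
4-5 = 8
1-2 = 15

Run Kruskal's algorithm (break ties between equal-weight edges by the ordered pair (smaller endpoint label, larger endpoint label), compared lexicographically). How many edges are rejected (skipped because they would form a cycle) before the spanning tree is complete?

0

Kruskal: consider edges lightest-first.
0-2 (1): add — endpoints in different components.
2-4 (1): add — endpoints in different components.
3-5 (1): add — endpoints in different components.
1-3 (2): add — endpoints in different components.
2-5 (4): add — endpoints in different components.
Edges rejected before the tree was complete: 0.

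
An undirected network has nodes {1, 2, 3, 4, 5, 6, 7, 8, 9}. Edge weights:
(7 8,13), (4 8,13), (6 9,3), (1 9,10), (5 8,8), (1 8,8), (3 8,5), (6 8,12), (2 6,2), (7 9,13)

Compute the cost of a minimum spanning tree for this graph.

62

Kruskal's algorithm — process edges by increasing weight (ties by edge label):
2 6 (2): add — endpoints in different components.
6 9 (3): add — endpoints in different components.
3 8 (5): add — endpoints in different components.
1 8 (8): add — endpoints in different components.
5 8 (8): add — endpoints in different components.
1 9 (10): add — endpoints in different components.
6 8 (12): skip — 6 and 8 already connected.
4 8 (13): add — endpoints in different components.
7 8 (13): add — endpoints in different components.
MST edges: 2 6, 6 9, 3 8, 1 8, 5 8, 1 9, 4 8, 7 8; total weight 2+3+5+8+8+10+13+13 = 62.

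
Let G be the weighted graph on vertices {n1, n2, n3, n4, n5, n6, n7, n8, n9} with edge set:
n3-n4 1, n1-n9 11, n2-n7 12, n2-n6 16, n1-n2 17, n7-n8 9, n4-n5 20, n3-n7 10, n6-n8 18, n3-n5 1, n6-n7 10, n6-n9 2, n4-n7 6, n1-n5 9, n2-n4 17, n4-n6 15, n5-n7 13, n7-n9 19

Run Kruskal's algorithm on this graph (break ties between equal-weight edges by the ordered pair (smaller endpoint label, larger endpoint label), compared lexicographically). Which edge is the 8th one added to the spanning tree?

Kruskal's algorithm — process edges by increasing weight (ties by edge label):
n3-n4 (1): add — endpoints in different components.
n3-n5 (1): add — endpoints in different components.
n6-n9 (2): add — endpoints in different components.
n4-n7 (6): add — endpoints in different components.
n1-n5 (9): add — endpoints in different components.
n7-n8 (9): add — endpoints in different components.
n3-n7 (10): skip — n3 and n7 already connected.
n6-n7 (10): add — endpoints in different components.
n1-n9 (11): skip — n1 and n9 already connected.
n2-n7 (12): add — endpoints in different components.
The 8th edge added is n2-n7.

n2-n7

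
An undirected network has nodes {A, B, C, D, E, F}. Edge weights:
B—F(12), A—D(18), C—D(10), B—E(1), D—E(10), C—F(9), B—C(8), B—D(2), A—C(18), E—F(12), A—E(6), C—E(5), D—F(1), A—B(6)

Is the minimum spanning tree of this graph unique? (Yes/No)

No

Kruskal's algorithm — process edges by increasing weight (ties by edge label):
B—E (1): add — endpoints in different components.
D—F (1): add — endpoints in different components.
B—D (2): add — endpoints in different components.
C—E (5): add — endpoints in different components.
A—B (6): add — endpoints in different components.
Non-tree edge A—E has weight 6, equal to the heaviest edge on its tree cycle — swapping gives another MST of the same weight. Not unique.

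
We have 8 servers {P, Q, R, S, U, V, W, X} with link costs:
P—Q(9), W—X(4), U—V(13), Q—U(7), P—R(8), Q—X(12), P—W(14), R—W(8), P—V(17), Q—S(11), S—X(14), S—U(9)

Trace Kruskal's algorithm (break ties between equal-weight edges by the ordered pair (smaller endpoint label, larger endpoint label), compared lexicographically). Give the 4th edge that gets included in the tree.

R-W

Sort edges by weight, then run Kruskal:
W—X (4): add — endpoints in different components.
Q—U (7): add — endpoints in different components.
P—R (8): add — endpoints in different components.
R—W (8): add — endpoints in different components.
P—Q (9): add — endpoints in different components.
S—U (9): add — endpoints in different components.
Q—S (11): skip — Q and S already connected.
Q—X (12): skip — X and Q already connected.
U—V (13): add — endpoints in different components.
The 4th edge added is R—W.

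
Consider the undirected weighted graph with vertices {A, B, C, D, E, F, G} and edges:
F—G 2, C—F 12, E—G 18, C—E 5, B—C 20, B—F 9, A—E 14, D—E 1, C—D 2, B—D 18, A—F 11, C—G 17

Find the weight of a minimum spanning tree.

37

Kruskal's algorithm — process edges by increasing weight (ties by edge label):
D—E (1): add — endpoints in different components.
C—D (2): add — endpoints in different components.
F—G (2): add — endpoints in different components.
C—E (5): skip — C and E already connected.
B—F (9): add — endpoints in different components.
A—F (11): add — endpoints in different components.
C—F (12): add — endpoints in different components.
MST edges: D—E, C—D, F—G, B—F, A—F, C—F; total weight 1+2+2+9+11+12 = 37.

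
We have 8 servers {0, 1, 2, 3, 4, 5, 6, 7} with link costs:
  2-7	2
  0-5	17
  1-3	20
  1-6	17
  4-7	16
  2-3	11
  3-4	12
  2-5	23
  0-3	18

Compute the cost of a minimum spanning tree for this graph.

Grow the tree from 3 using Prim:
Step 1: frontier [2-3 11, 3-4 12, 0-3 18, 1-3 20] → take 2-3 (11); add 2.
Step 2: frontier [2-7 2, 2-5 23, 3-4 12, 0-3 18, 1-3 20] → take 2-7 (2); add 7.
Step 3: frontier [2-5 23, 3-4 12, 0-3 18, 1-3 20, 4-7 16] → take 3-4 (12); add 4.
Step 4: frontier [2-5 23, 0-3 18, 1-3 20] → take 0-3 (18); add 0.
Step 5: frontier [0-5 17, 2-5 23, 1-3 20] → take 0-5 (17); add 5.
Step 6: frontier [1-3 20] → take 1-3 (20); add 1.
Step 7: frontier [1-6 17] → take 1-6 (17); add 6.
MST edges: 2-3, 2-7, 3-4, 0-3, 0-5, 1-3, 1-6; total weight 11+2+12+18+17+20+17 = 97.

97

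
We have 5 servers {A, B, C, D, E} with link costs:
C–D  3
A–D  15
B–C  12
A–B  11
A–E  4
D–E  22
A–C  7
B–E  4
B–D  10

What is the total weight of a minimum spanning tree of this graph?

18

Grow the tree from B using Prim:
Step 1: frontier [B–E 4, B–D 10, A–B 11, B–C 12] → take B–E (4); add E.
Step 2: frontier [B–D 10, A–B 11, B–C 12, A–E 4, D–E 22] → take A–E (4); add A.
Step 3: frontier [A–C 7, A–D 15, B–D 10, B–C 12, D–E 22] → take A–C (7); add C.
Step 4: frontier [A–D 15, B–D 10, C–D 3, D–E 22] → take C–D (3); add D.
MST edges: B–E, A–E, A–C, C–D; total weight 4+4+7+3 = 18.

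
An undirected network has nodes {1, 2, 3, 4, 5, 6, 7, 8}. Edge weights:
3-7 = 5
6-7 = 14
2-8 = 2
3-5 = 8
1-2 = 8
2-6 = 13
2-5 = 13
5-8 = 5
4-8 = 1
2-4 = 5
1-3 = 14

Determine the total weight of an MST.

42

Sort edges by weight, then run Kruskal:
4-8 (1): add — endpoints in different components.
2-8 (2): add — endpoints in different components.
2-4 (5): skip — 2 and 4 already connected.
3-7 (5): add — endpoints in different components.
5-8 (5): add — endpoints in different components.
1-2 (8): add — endpoints in different components.
3-5 (8): add — endpoints in different components.
2-5 (13): skip — 2 and 5 already connected.
2-6 (13): add — endpoints in different components.
MST edges: 4-8, 2-8, 3-7, 5-8, 1-2, 3-5, 2-6; total weight 1+2+5+5+8+8+13 = 42.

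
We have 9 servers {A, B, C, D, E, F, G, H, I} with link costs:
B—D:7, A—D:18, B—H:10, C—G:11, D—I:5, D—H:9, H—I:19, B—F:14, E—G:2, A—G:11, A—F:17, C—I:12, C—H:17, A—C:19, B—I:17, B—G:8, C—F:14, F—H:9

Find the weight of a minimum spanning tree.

62

Kruskal: consider edges lightest-first.
E—G (2): add — endpoints in different components.
D—I (5): add — endpoints in different components.
B—D (7): add — endpoints in different components.
B—G (8): add — endpoints in different components.
D—H (9): add — endpoints in different components.
F—H (9): add — endpoints in different components.
B—H (10): skip — B and H already connected.
A—G (11): add — endpoints in different components.
C—G (11): add — endpoints in different components.
MST edges: E—G, D—I, B—D, B—G, D—H, F—H, A—G, C—G; total weight 2+5+7+8+9+9+11+11 = 62.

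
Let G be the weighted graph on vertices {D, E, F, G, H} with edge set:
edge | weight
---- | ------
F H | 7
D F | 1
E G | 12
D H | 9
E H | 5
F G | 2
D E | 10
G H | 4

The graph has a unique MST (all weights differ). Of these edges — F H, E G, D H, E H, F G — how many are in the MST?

Kruskal: consider edges lightest-first.
D F (1): add — endpoints in different components.
F G (2): add — endpoints in different components.
G H (4): add — endpoints in different components.
E H (5): add — endpoints in different components.
MST edge set: {D F, F G, G H, E H}.
Of the listed edges, {E H, F G} are in the MST → 2.

2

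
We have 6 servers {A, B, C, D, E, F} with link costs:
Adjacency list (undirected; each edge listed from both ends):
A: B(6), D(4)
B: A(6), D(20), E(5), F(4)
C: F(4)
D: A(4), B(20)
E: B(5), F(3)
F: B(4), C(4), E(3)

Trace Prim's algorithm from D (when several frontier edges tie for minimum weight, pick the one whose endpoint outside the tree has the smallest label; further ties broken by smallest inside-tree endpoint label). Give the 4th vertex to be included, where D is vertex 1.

F

Prim, starting at D.
Step 1: frontier [A D 4, B D 20] → take A D (4); add A.
Step 2: frontier [A B 6, B D 20] → take A B (6); add B.
Step 3: frontier [B F 4, B E 5] → take B F (4); add F.
Step 4: frontier [B E 5, E F 3, C F 4] → take E F (3); add E.
Step 5: frontier [C F 4] → take C F (4); add C.
Vertex order: D, A, B, F, E, C. The 4th vertex is F.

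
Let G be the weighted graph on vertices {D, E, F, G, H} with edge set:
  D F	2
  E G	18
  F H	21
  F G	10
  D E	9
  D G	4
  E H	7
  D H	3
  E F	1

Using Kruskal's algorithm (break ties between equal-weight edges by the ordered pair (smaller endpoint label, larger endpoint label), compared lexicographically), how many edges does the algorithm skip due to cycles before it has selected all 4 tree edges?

0

Kruskal's algorithm — process edges by increasing weight (ties by edge label):
E F (1): add — endpoints in different components.
D F (2): add — endpoints in different components.
D H (3): add — endpoints in different components.
D G (4): add — endpoints in different components.
Edges rejected before the tree was complete: 0.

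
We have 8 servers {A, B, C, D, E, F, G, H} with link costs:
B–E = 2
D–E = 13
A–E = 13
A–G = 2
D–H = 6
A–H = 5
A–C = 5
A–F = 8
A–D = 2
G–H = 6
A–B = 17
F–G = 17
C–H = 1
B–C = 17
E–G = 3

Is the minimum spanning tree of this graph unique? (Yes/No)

No

Kruskal: consider edges lightest-first.
C–H (1): add — endpoints in different components.
A–D (2): add — endpoints in different components.
A–G (2): add — endpoints in different components.
B–E (2): add — endpoints in different components.
E–G (3): add — endpoints in different components.
A–C (5): add — endpoints in different components.
A–H (5): skip — A and H already connected.
D–H (6): skip — D and H already connected.
G–H (6): skip — G and H already connected.
A–F (8): add — endpoints in different components.
Non-tree edge A–H has weight 5, equal to the heaviest edge on its tree cycle — swapping gives another MST of the same weight. Not unique.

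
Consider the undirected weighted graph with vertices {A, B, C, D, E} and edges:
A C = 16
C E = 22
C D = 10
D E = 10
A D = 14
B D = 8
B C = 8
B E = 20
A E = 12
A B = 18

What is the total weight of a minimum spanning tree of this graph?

Prim, starting at B.
Step 1: frontier [B C 8, B D 8, A B 18, B E 20] → take B C (8); add C.
Step 2: frontier [B D 8, A B 18, B E 20, C D 10, A C 16, C E 22] → take B D (8); add D.
Step 3: frontier [A B 18, B E 20, A C 16, C E 22, D E 10, A D 14] → take D E (10); add E.
Step 4: frontier [A B 18, A C 16, A D 14, A E 12] → take A E (12); add A.
MST edges: B C, B D, D E, A E; total weight 8+8+10+12 = 38.

38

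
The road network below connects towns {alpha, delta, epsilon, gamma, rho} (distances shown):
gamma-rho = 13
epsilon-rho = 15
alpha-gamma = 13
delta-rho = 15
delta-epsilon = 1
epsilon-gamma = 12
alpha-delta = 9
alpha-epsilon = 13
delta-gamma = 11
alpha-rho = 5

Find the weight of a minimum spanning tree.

26

Kruskal's algorithm — process edges by increasing weight (ties by edge label):
delta-epsilon (1): add — endpoints in different components.
alpha-rho (5): add — endpoints in different components.
alpha-delta (9): add — endpoints in different components.
delta-gamma (11): add — endpoints in different components.
MST edges: delta-epsilon, alpha-rho, alpha-delta, delta-gamma; total weight 1+5+9+11 = 26.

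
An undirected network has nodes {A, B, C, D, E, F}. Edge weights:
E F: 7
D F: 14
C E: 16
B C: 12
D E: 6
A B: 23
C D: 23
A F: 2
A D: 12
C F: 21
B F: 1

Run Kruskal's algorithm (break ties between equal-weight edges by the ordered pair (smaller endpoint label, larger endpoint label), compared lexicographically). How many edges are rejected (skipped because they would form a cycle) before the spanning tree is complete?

Sort edges by weight, then run Kruskal:
B F (1): add — endpoints in different components.
A F (2): add — endpoints in different components.
D E (6): add — endpoints in different components.
E F (7): add — endpoints in different components.
A D (12): skip — A and D already connected.
B C (12): add — endpoints in different components.
Edges rejected before the tree was complete: 1.

1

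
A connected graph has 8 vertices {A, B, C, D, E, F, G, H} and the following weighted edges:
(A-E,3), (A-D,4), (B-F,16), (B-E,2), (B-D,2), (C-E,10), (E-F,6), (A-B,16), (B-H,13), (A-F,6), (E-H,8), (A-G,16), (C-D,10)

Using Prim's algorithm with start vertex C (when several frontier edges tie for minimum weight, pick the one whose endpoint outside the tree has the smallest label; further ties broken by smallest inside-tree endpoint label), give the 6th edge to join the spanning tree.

E-H

Prim's algorithm from C:
Step 1: frontier [C-D 10, C-E 10] → take C-D (10); add D.
Step 2: frontier [C-E 10, B-D 2, A-D 4] → take B-D (2); add B.
Step 3: frontier [B-E 2, B-H 13, A-B 16, B-F 16, C-E 10, A-D 4] → take B-E (2); add E.
Step 4: frontier [B-H 13, A-B 16, B-F 16, A-D 4, A-E 3, E-F 6, E-H 8] → take A-E (3); add A.
Step 5: frontier [A-F 6, A-G 16, B-H 13, B-F 16, E-F 6, E-H 8] → take A-F (6); add F.
Step 6: frontier [A-G 16, B-H 13, E-H 8] → take E-H (8); add H.
Step 7: frontier [A-G 16] → take A-G (16); add G.
The 6th edge added is E-H.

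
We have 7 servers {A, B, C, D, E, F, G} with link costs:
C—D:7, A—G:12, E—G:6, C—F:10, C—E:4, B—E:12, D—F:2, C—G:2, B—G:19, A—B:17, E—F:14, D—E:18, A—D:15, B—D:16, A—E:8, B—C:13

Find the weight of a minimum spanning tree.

35

Prim's algorithm from E:
Step 1: cheapest edge leaving the tree is C—E (4); add C.
Step 2: cheapest edge leaving the tree is C—G (2); add G.
Step 3: cheapest edge leaving the tree is C—D (7); add D.
Step 4: cheapest edge leaving the tree is D—F (2); add F.
Step 5: cheapest edge leaving the tree is A—E (8); add A.
Step 6: cheapest edge leaving the tree is B—E (12); add B.
MST edges: C—E, C—G, C—D, D—F, A—E, B—E; total weight 4+2+7+2+8+12 = 35.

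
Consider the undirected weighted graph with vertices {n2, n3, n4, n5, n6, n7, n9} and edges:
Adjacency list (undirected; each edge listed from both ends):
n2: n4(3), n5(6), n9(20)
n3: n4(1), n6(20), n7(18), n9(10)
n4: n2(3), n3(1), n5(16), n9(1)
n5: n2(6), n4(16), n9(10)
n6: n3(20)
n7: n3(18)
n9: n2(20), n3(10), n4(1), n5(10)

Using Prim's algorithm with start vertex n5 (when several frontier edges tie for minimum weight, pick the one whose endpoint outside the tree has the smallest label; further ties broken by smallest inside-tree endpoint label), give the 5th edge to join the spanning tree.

n3-n7

Prim's algorithm from n5:
Step 1: frontier [n2 n5 6, n5 n9 10, n4 n5 16] → take n2 n5 (6); add n2.
Step 2: frontier [n2 n4 3, n2 n9 20, n5 n9 10, n4 n5 16] → take n2 n4 (3); add n4.
Step 3: frontier [n2 n9 20, n3 n4 1, n4 n9 1, n5 n9 10] → take n3 n4 (1); add n3.
Step 4: frontier [n2 n9 20, n3 n9 10, n3 n7 18, n3 n6 20, n4 n9 1, n5 n9 10] → take n4 n9 (1); add n9.
Step 5: frontier [n3 n7 18, n3 n6 20] → take n3 n7 (18); add n7.
Step 6: frontier [n3 n6 20] → take n3 n6 (20); add n6.
The 5th edge added is n3 n7.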